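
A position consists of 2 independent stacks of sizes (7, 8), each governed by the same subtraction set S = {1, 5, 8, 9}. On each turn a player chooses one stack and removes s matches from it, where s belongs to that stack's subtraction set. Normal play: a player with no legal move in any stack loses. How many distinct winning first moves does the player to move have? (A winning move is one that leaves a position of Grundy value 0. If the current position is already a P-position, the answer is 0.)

2

All stacks use S = {1, 5, 8, 9}:
G(0) = 0
G(1) = mex{0} = 1
G(2) = mex{1} = 0
G(3) = mex{0} = 1
G(4) = mex{1} = 0
G(5) = mex{0,0} = 1
G(6) = mex{1,1} = 0
G(7) = mex{0,0} = 1
G(8) = mex{1,1,0} = 2
Stack A: G(7) = 1.
Stack B: G(8) = 2.
Combined Grundy value = 1 ⊕ 2 = 3.
A winning move leaves total XOR = 0, i.e. changes one component's Grundy value g to g ⊕ X where X is the current total.
Stack A: need g' = 1⊕3 = 2. Options: 7−1→G=0, 7−5→G=0. Hits: 0.
Stack B: need g' = 2⊕3 = 1. Options: 8−1→G=1, 8−5→G=1, 8−8→G=0. Hits: 2.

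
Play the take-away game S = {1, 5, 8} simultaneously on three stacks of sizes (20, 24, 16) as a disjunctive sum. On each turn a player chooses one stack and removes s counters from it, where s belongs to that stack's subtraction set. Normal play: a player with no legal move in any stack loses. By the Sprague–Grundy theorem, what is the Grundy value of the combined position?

3

All stacks use S = {1, 5, 8}:
n :  0  1  2  3  4  5  6  7  8  9 10 11 12 13 14 15 16 17 18 19 20 21 22 23 24
G :  0  1  0  1  0  1  0  1  2  3  2  3  2  0  1  0  1  0  1  0  1  2  3  2  3
Stack A: G(20) = 1.
Stack B: G(24) = 3.
Stack C: G(16) = 1.
Combined Grundy value = 1 ⊕ 3 ⊕ 1 = 3.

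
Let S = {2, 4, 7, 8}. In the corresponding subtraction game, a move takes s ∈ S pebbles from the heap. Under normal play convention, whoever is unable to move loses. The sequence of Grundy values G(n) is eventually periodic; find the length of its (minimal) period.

11

G(0) = 0
G(1) = mex{} = 0
G(2) = mex{0} = 1
G(3) = mex{0} = 1
G(4) = mex{1,0} = 2
G(5) = mex{1,0} = 2
G(6) = mex{2,1} = 0
G(7) = mex{2,1,0} = 3
G(8) = mex{0,2,0,0} = 1
G(9) = mex{3,2,1,0} = 4
G(10) = mex{1,0,1,1} = 2
G(11) = mex{4,3,2,1} = 0
G(12) = mex{2,1,2,2} = 0
G(13) = mex{0,4,0,2} = 1
G(14) = mex{0,2,3,0} = 1
G(15) = mex{1,0,1,3} = 2
G(16) = mex{1,0,4,1} = 2
G(17) = mex{2,1,2,4} = 0
G(18) = mex{2,1,0,2} = 3
G(19) = mex{0,2,0,0} = 1
G(20) = mex{3,2,1,0} = 4
G(21) = mex{1,0,1,1} = 2
G(22) = mex{4,3,2,1} = 0
G(23) = mex{2,1,2,2} = 0
G(n+11) = G(n) holds for n = 0,…,7 (a full window of length max(S) = 8), so the sequence is purely periodic with period 11.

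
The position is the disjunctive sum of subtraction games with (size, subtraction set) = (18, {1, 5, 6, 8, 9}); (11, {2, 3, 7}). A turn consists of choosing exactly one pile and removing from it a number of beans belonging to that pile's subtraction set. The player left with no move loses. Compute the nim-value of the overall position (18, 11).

Pile A, S = {1, 5, 6, 8, 9}:
n :  0  1  2  3  4  5  6  7  8  9 10 11 12 13 14 15 16 17 18
G :  0  1  0  1  0  1  2  3  2  3  2  3  4  5  0  1  0  1  0
G_A(18) = 0.
Pile B, S = {2, 3, 7}:
G(0) = 0
G(1) = mex{} = 0
G(2) = mex{0} = 1
G(3) = mex{0,0} = 1
G(4) = mex{1,0} = 2
G(5) = mex{1,1} = 0
G(6) = mex{2,1} = 0
G(7) = mex{0,2,0} = 1
G(8) = mex{0,0,0} = 1
G(9) = mex{1,0,1} = 2
G(10) = mex{1,1,1} = 0
G(11) = mex{2,1,2} = 0
G_B(11) = 0.
Combined Grundy value = 0 ⊕ 0 = 0.

0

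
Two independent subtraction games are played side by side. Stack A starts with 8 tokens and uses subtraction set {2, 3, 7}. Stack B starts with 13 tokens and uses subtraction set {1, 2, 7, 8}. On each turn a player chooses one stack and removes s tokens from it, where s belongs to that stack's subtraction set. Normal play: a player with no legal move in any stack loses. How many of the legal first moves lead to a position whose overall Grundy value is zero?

0

Stack A, S = {2, 3, 7}:
n : 0 1 2 3 4 5 6 7 8
G : 0 0 1 1 2 0 0 1 1
G_A(8) = 1.
Stack B, S = {1, 2, 7, 8}:
n :  0  1  2  3  4  5  6  7  8  9 10 11 12 13
G :  0  1  2  0  1  2  0  1  2  0  1  2  0  1
G_B(13) = 1.
Combined Grundy value = 1 ⊕ 1 = 0.
A winning move leaves total XOR = 0, i.e. changes one component's Grundy value g to g ⊕ X where X is the current total.
Stack A: target g' = 1⊕0 = 1, but every legal move changes the Grundy value (mex property), so 0 moves.
Stack B: target g' = 1⊕0 = 1, but every legal move changes the Grundy value (mex property), so 0 moves.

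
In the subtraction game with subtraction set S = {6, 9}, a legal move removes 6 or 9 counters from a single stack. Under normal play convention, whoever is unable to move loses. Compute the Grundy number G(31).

n :  0  1  2  3  4  5  6  7  8  9 10 11 12 13 14 15 16 17 18 19 20 21 22 23 24 25 26 27 28 29 30 31
G :  0  0  0  0  0  0  1  1  1  1  1  1  2  2  2  0  0  0  0  0  0  1  1  1  1  1  1  2  2  2  0  0

0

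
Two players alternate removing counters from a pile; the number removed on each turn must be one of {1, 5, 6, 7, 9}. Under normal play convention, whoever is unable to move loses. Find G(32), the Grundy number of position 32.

2

n :  0  1  2  3  4  5  6  7  8  9 10 11 12 13 14 15 16 17 18 19 20 21 22 23 24 25 26 27 28 29 30 31 32
G :  0  1  0  1  0  1  2  3  2  3  2  3  0  1  0  1  0  1  2  3  2  3  2  3  0  1  0  1  0  1  2  3  2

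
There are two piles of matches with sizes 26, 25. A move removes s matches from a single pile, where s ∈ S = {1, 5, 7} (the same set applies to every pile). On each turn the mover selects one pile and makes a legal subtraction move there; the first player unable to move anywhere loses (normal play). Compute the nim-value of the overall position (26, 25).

1

All piles use S = {1, 5, 7}:
G(0) = 0
G(1) = mex{0} = 1
G(2) = mex{1} = 0
G(3) = mex{0} = 1
G(4) = mex{1} = 0
G(5) = mex{0,0} = 1
G(6) = mex{1,1} = 0
G(7) = mex{0,0,0} = 1
G(8) = mex{1,1,1} = 0
G(9) = mex{0,0,0} = 1
G(10) = mex{1,1,1} = 0
G(11) = mex{0,0,0} = 1
G(12) = mex{1,1,1} = 0
G(13) = mex{0,0,0} = 1
G(14) = mex{1,1,1} = 0
G(15) = mex{0,0,0} = 1
G(16) = mex{1,1,1} = 0
G(17) = mex{0,0,0} = 1
G(18) = mex{1,1,1} = 0
G(19) = mex{0,0,0} = 1
G(20) = mex{1,1,1} = 0
G(21) = mex{0,0,0} = 1
G(22) = mex{1,1,1} = 0
G(23) = mex{0,0,0} = 1
G(24) = mex{1,1,1} = 0
G(25) = mex{0,0,0} = 1
G(26) = mex{1,1,1} = 0
Pile A: G(26) = 0.
Pile B: G(25) = 1.
Combined Grundy value = 0 ⊕ 1 = 1.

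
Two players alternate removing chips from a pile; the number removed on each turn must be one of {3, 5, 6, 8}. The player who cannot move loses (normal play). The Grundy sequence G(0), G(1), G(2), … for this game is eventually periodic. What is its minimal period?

G(0) = 0
G(1) = mex{} = 0
G(2) = mex{} = 0
G(3) = mex{0} = 1
G(4) = mex{0} = 1
G(5) = mex{0,0} = 1
G(6) = mex{1,0,0} = 2
G(7) = mex{1,0,0} = 2
G(8) = mex{1,1,0,0} = 2
G(9) = mex{2,1,1,0} = 3
G(10) = mex{2,1,1,0} = 3
G(11) = mex{2,2,1,1} = 0
G(12) = mex{3,2,2,1} = 0
G(13) = mex{3,2,2,1} = 0
G(14) = mex{0,3,2,2} = 1
G(15) = mex{0,3,3,2} = 1
G(16) = mex{0,0,3,2} = 1
G(17) = mex{1,0,0,3} = 2
G(18) = mex{1,0,0,3} = 2
G(19) = mex{1,1,0,0} = 2
G(20) = mex{2,1,1,0} = 3
G(21) = mex{2,1,1,0} = 3
G(22) = mex{2,2,1,1} = 0
G(23) = mex{3,2,2,1} = 0
G(n+11) = G(n) holds for n = 0,…,7 (a full window of length max(S) = 8), so the sequence is purely periodic with period 11.

11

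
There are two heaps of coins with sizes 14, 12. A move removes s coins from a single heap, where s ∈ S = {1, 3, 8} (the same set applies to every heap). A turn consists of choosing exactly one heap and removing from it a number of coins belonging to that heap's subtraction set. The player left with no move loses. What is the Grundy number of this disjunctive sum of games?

0

All heaps use S = {1, 3, 8}:
n :  0  1  2  3  4  5  6  7  8  9 10 11 12 13 14
G :  0  1  0  1  0  1  0  1  2  3  2  0  1  0  1
Heap A: G(14) = 1.
Heap B: G(12) = 1.
Combined Grundy value = 1 ⊕ 1 = 0.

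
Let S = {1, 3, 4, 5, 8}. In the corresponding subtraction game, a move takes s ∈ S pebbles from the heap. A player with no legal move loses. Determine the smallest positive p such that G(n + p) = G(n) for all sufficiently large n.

9

n :  0  1  2  3  4  5  6  7  8  9 10 11 12 13 14 15 16 17 18 19
G :  0  1  0  1  2  3  2  3  4  0  1  0  1  2  3  2  3  4  0  1
G(n+9) = G(n) holds for n = 0,…,7 (a full window of length max(S) = 8), so the sequence is purely periodic with period 9.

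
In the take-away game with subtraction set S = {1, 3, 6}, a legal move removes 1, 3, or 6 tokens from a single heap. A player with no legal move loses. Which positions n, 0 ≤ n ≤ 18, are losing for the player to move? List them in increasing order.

G(0) = 0
G(1) = mex{0} = 1
G(2) = mex{1} = 0
G(3) = mex{0,0} = 1
G(4) = mex{1,1} = 0
G(5) = mex{0,0} = 1
G(6) = mex{1,1,0} = 2
G(7) = mex{2,0,1} = 3
G(8) = mex{3,1,0} = 2
G(9) = mex{2,2,1} = 0
G(10) = mex{0,3,0} = 1
G(11) = mex{1,2,1} = 0
G(12) = mex{0,0,2} = 1
G(13) = mex{1,1,3} = 0
G(14) = mex{0,0,2} = 1
G(15) = mex{1,1,0} = 2
G(16) = mex{2,0,1} = 3
G(17) = mex{3,1,0} = 2
G(18) = mex{2,2,1} = 0
P-positions are exactly the n with G(n) = 0.

0, 2, 4, 9, 11, 13, 18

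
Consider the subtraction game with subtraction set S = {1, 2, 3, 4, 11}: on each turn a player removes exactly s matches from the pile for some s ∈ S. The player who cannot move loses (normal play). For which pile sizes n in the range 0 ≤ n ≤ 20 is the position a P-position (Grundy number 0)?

0, 5, 10, 15, 20

G(0) = 0
G(1) = mex{0} = 1
G(2) = mex{1,0} = 2
G(3) = mex{2,1,0} = 3
G(4) = mex{3,2,1,0} = 4
G(5) = mex{4,3,2,1} = 0
G(6) = mex{0,4,3,2} = 1
G(7) = mex{1,0,4,3} = 2
G(8) = mex{2,1,0,4} = 3
G(9) = mex{3,2,1,0} = 4
G(10) = mex{4,3,2,1} = 0
G(11) = mex{0,4,3,2,0} = 1
G(12) = mex{1,0,4,3,1} = 2
G(13) = mex{2,1,0,4,2} = 3
G(14) = mex{3,2,1,0,3} = 4
G(15) = mex{4,3,2,1,4} = 0
G(16) = mex{0,4,3,2,0} = 1
G(17) = mex{1,0,4,3,1} = 2
G(18) = mex{2,1,0,4,2} = 3
G(19) = mex{3,2,1,0,3} = 4
G(20) = mex{4,3,2,1,4} = 0
P-positions are exactly the n with G(n) = 0.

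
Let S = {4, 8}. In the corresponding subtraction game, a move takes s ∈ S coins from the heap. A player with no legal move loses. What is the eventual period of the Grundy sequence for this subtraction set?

12

n :  0  1  2  3  4  5  6  7  8  9 10 11 12 13 14 15 16 17 18 19 20 21 22 23 24 25
G :  0  0  0  0  1  1  1  1  2  2  2  2  0  0  0  0  1  1  1  1  2  2  2  2  0  0
G(n+12) = G(n) holds for n = 0,…,7 (a full window of length max(S) = 8), so the sequence is purely periodic with period 12.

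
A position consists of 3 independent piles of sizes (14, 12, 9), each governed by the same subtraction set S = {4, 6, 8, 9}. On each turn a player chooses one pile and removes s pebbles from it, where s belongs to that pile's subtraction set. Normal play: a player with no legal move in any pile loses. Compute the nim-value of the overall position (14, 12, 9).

All piles use S = {4, 6, 8, 9}:
G(0) = 0
G(1) = mex{} = 0
G(2) = mex{} = 0
G(3) = mex{} = 0
G(4) = mex{0} = 1
G(5) = mex{0} = 1
G(6) = mex{0,0} = 1
G(7) = mex{0,0} = 1
G(8) = mex{1,0,0} = 2
G(9) = mex{1,0,0,0} = 2
G(10) = mex{1,1,0,0} = 2
G(11) = mex{1,1,0,0} = 2
G(12) = mex{2,1,1,0} = 3
G(13) = mex{2,1,1,1} = 0
G(14) = mex{2,2,1,1} = 0
Pile A: G(14) = 0.
Pile B: G(12) = 3.
Pile C: G(9) = 2.
Combined Grundy value = 0 ⊕ 3 ⊕ 2 = 1.

1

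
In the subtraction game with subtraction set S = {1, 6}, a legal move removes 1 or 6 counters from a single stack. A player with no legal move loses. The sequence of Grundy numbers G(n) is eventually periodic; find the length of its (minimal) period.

n :  0  1  2  3  4  5  6  7  8  9 10 11 12 13 14 15
G :  0  1  0  1  0  1  2  0  1  0  1  0  1  2  0  1
G(n+7) = G(n) holds for n = 0,…,5 (a full window of length max(S) = 6), so the sequence is purely periodic with period 7.

7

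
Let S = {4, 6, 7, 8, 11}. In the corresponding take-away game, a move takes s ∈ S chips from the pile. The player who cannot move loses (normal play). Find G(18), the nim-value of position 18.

n :  0  1  2  3  4  5  6  7  8  9 10 11 12 13 14 15 16 17 18
G :  0  0  0  0  1  1  1  1  2  2  2  2  3  3  3  0  0  0  0

0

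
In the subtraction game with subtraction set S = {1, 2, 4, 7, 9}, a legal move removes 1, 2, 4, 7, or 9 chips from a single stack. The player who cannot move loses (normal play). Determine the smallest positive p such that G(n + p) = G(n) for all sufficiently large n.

11

n :  0  1  2  3  4  5  6  7  8  9 10 11 12 13 14 15 16 17 18 19 20 21 22 23
G :  0  1  2  0  1  2  0  1  2  3  4  0  1  2  0  1  2  0  1  2  3  4  0  1
G(n+11) = G(n) holds for n = 0,…,8 (a full window of length max(S) = 9), so the sequence is purely periodic with period 11.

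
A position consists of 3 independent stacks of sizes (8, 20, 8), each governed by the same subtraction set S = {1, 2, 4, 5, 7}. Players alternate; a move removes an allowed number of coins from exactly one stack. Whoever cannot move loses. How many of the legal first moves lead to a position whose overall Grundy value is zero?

All stacks use S = {1, 2, 4, 5, 7}:
n :  0  1  2  3  4  5  6  7  8  9 10 11 12 13 14 15 16 17 18 19 20
G :  0  1  2  0  1  2  0  1  2  0  1  2  0  1  2  0  1  2  0  1  2
Stack A: G(8) = 2.
Stack B: G(20) = 2.
Stack C: G(8) = 2.
Combined Grundy value = 2 ⊕ 2 ⊕ 2 = 2.
A winning move leaves total XOR = 0, i.e. changes one component's Grundy value g to g ⊕ X where X is the current total.
Stack A: need g' = 2⊕2 = 0. Options: 8−1→G=1, 8−2→G=0, 8−4→G=1, 8−5→G=0, 8−7→G=1. Hits: 2.
Stack B: need g' = 2⊕2 = 0. Options: 20−1→G=1, 20−2→G=0, 20−4→G=1, 20−5→G=0, 20−7→G=1. Hits: 2.
Stack C: need g' = 2⊕2 = 0. Options: 8−1→G=1, 8−2→G=0, 8−4→G=1, 8−5→G=0, 8−7→G=1. Hits: 2.

6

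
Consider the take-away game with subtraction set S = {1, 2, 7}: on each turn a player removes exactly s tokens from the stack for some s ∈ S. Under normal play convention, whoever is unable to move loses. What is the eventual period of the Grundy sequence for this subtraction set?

3

n :  0  1  2  3  4  5  6  7  8  9 10 11 12 13 14
G :  0  1  2  0  1  2  0  1  2  0  1  2  0  1  2
G(n+3) = G(n) holds for n = 0,…,6 (a full window of length max(S) = 7), so the sequence is purely periodic with period 3.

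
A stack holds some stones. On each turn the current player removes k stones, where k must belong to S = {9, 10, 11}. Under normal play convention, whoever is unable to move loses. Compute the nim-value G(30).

1

n :  0  1  2  3  4  5  6  7  8  9 10 11 12 13 14 15 16 17 18 19 20 21 22 23 24 25 26 27 28 29 30
G :  0  0  0  0  0  0  0  0  0  1  1  1  1  1  1  1  1  1  2  2  0  0  0  0  0  0  0  0  0  1  1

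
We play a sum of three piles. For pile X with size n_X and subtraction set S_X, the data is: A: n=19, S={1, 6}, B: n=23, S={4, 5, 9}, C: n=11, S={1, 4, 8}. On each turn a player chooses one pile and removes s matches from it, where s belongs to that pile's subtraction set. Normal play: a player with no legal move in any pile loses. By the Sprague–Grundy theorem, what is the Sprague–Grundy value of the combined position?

1

Pile A, S = {1, 6}:
n :  0  1  2  3  4  5  6  7  8  9 10 11 12 13 14 15 16 17 18 19
G :  0  1  0  1  0  1  2  0  1  0  1  0  1  2  0  1  0  1  0  1
G_A(19) = 1.
Pile B, S = {4, 5, 9}:
n :  0  1  2  3  4  5  6  7  8  9 10 11 12 13 14 15 16 17 18 19 20 21 22 23
G :  0  0  0  0  1  1  1  1  2  2  2  2  3  0  0  0  0  1  1  1  1  2  2  2
G_B(23) = 2.
Pile C, S = {1, 4, 8}:
n :  0  1  2  3  4  5  6  7  8  9 10 11
G :  0  1  0  1  2  0  1  0  1  2  3  2
G_C(11) = 2.
Combined Grundy value = 1 ⊕ 2 ⊕ 2 = 1.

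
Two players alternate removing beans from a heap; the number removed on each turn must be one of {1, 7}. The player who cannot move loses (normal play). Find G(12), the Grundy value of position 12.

0

G(0) = 0
G(1) = mex{0} = 1
G(2) = mex{1} = 0
G(3) = mex{0} = 1
G(4) = mex{1} = 0
G(5) = mex{0} = 1
G(6) = mex{1} = 0
G(7) = mex{0,0} = 1
G(8) = mex{1,1} = 0
G(9) = mex{0,0} = 1
G(10) = mex{1,1} = 0
G(11) = mex{0,0} = 1
G(12) = mex{1,1} = 0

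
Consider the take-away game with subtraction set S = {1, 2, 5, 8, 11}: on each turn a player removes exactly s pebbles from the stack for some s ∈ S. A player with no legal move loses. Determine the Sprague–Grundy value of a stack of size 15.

0

n :  0  1  2  3  4  5  6  7  8  9 10 11 12 13 14 15
G :  0  1  2  0  1  2  0  1  2  0  1  2  0  1  2  0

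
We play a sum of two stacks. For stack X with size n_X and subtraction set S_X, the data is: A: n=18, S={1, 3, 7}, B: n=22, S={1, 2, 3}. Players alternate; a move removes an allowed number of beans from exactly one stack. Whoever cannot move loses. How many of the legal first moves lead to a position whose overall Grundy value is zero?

1

Stack A, S = {1, 3, 7}:
G(0) = 0
G(1) = mex{0} = 1
G(2) = mex{1} = 0
G(3) = mex{0,0} = 1
G(4) = mex{1,1} = 0
G(5) = mex{0,0} = 1
G(6) = mex{1,1} = 0
G(7) = mex{0,0,0} = 1
G(8) = mex{1,1,1} = 0
G(9) = mex{0,0,0} = 1
G(10) = mex{1,1,1} = 0
G(11) = mex{0,0,0} = 1
G(12) = mex{1,1,1} = 0
G(13) = mex{0,0,0} = 1
G(14) = mex{1,1,1} = 0
G(15) = mex{0,0,0} = 1
G(16) = mex{1,1,1} = 0
G(17) = mex{0,0,0} = 1
G(18) = mex{1,1,1} = 0
G_A(18) = 0.
Stack B, S = {1, 2, 3}:
G(0) = 0
G(1) = mex{0} = 1
G(2) = mex{1,0} = 2
G(3) = mex{2,1,0} = 3
G(4) = mex{3,2,1} = 0
G(5) = mex{0,3,2} = 1
G(6) = mex{1,0,3} = 2
G(7) = mex{2,1,0} = 3
G(8) = mex{3,2,1} = 0
G(9) = mex{0,3,2} = 1
G(10) = mex{1,0,3} = 2
G(11) = mex{2,1,0} = 3
G(12) = mex{3,2,1} = 0
G(13) = mex{0,3,2} = 1
G(14) = mex{1,0,3} = 2
G(15) = mex{2,1,0} = 3
G(16) = mex{3,2,1} = 0
G(17) = mex{0,3,2} = 1
G(18) = mex{1,0,3} = 2
G(19) = mex{2,1,0} = 3
G(20) = mex{3,2,1} = 0
G(21) = mex{0,3,2} = 1
G(22) = mex{1,0,3} = 2
G_B(22) = 2.
Combined Grundy value = 0 ⊕ 2 = 2.
A winning move leaves total XOR = 0, i.e. changes one component's Grundy value g to g ⊕ X where X is the current total.
Stack A: need g' = 0⊕2 = 2. Options: 18−1→G=1, 18−3→G=1, 18−7→G=1. Hits: 0.
Stack B: need g' = 2⊕2 = 0. Options: 22−1→G=1, 22−2→G=0, 22−3→G=3. Hits: 1.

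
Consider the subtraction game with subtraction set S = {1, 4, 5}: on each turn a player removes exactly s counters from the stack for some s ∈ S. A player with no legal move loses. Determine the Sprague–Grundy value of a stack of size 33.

n :  0  1  2  3  4  5  6  7  8  9 10 11 12 13 14 15 16 17 18 19 20 21 22 23 24 25 26 27 28 29 30 31 32 33
G :  0  1  0  1  2  3  2  3  0  1  0  1  2  3  2  3  0  1  0  1  2  3  2  3  0  1  0  1  2  3  2  3  0  1

1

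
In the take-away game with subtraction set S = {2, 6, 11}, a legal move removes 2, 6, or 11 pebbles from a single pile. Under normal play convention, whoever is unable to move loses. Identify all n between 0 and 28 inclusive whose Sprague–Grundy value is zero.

n :  0  1  2  3  4  5  6  7  8  9 10 11 12 13 14 15 16 17 18 19 20 21 22 23 24 25 26 27 28
G :  0  0  1  1  0  0  1  1  0  0  1  1  2  0  3  1  2  0  0  1  1  0  0  1  1  0  0  1  1
P-positions are exactly the n with G(n) = 0.

0, 1, 4, 5, 8, 9, 13, 17, 18, 21, 22, 25, 26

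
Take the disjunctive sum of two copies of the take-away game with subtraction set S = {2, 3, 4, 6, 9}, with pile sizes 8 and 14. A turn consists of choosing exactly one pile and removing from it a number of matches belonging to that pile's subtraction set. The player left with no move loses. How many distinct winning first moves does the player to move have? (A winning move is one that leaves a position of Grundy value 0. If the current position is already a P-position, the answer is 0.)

2

All piles use S = {2, 3, 4, 6, 9}:
G(0) = 0
G(1) = mex{} = 0
G(2) = mex{0} = 1
G(3) = mex{0,0} = 1
G(4) = mex{1,0,0} = 2
G(5) = mex{1,1,0} = 2
G(6) = mex{2,1,1,0} = 3
G(7) = mex{2,2,1,0} = 3
G(8) = mex{3,2,2,1} = 0
G(9) = mex{3,3,2,1,0} = 4
G(10) = mex{0,3,3,2,0} = 1
G(11) = mex{4,0,3,2,1} = 5
G(12) = mex{1,4,0,3,1} = 2
G(13) = mex{5,1,4,3,2} = 0
G(14) = mex{2,5,1,0,2} = 3
Pile A: G(8) = 0.
Pile B: G(14) = 3.
Combined Grundy value = 0 ⊕ 3 = 3.
A winning move leaves total XOR = 0, i.e. changes one component's Grundy value g to g ⊕ X where X is the current total.
Pile A: need g' = 0⊕3 = 3. Options: 8−2→G=3, 8−3→G=2, 8−4→G=2, 8−6→G=1. Hits: 1.
Pile B: need g' = 3⊕3 = 0. Options: 14−2→G=2, 14−3→G=5, 14−4→G=1, 14−6→G=0, 14−9→G=2. Hits: 1.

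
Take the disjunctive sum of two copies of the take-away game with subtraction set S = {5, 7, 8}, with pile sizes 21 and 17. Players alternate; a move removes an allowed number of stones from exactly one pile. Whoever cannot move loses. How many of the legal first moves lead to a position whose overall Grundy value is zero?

4

All piles use S = {5, 7, 8}:
G(0) = 0
G(1) = mex{} = 0
G(2) = mex{} = 0
G(3) = mex{} = 0
G(4) = mex{} = 0
G(5) = mex{0} = 1
G(6) = mex{0} = 1
G(7) = mex{0,0} = 1
G(8) = mex{0,0,0} = 1
G(9) = mex{0,0,0} = 1
G(10) = mex{1,0,0} = 2
G(11) = mex{1,0,0} = 2
G(12) = mex{1,1,0} = 2
G(13) = mex{1,1,1} = 0
G(14) = mex{1,1,1} = 0
G(15) = mex{2,1,1} = 0
G(16) = mex{2,1,1} = 0
G(17) = mex{2,2,1} = 0
G(18) = mex{0,2,2} = 1
G(19) = mex{0,2,2} = 1
G(20) = mex{0,0,2} = 1
G(21) = mex{0,0,0} = 1
Pile A: G(21) = 1.
Pile B: G(17) = 0.
Combined Grundy value = 1 ⊕ 0 = 1.
A winning move leaves total XOR = 0, i.e. changes one component's Grundy value g to g ⊕ X where X is the current total.
Pile A: need g' = 1⊕1 = 0. Options: 21−5→G=0, 21−7→G=0, 21−8→G=0. Hits: 3.
Pile B: need g' = 0⊕1 = 1. Options: 17−5→G=2, 17−7→G=2, 17−8→G=1. Hits: 1.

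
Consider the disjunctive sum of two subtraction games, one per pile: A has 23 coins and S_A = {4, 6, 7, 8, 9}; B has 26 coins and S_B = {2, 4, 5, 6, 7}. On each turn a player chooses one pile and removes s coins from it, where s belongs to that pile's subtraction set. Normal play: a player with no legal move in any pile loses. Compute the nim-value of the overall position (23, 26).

Pile A, S = {4, 6, 7, 8, 9}:
G(0) = 0
G(1) = mex{} = 0
G(2) = mex{} = 0
G(3) = mex{} = 0
G(4) = mex{0} = 1
G(5) = mex{0} = 1
G(6) = mex{0,0} = 1
G(7) = mex{0,0,0} = 1
G(8) = mex{1,0,0,0} = 2
G(9) = mex{1,0,0,0,0} = 2
G(10) = mex{1,1,0,0,0} = 2
G(11) = mex{1,1,1,0,0} = 2
G(12) = mex{2,1,1,1,0} = 3
G(13) = mex{2,1,1,1,1} = 0
G(14) = mex{2,2,1,1,1} = 0
G(15) = mex{2,2,2,1,1} = 0
G(16) = mex{3,2,2,2,1} = 0
G(17) = mex{0,2,2,2,2} = 1
G(18) = mex{0,3,2,2,2} = 1
G(19) = mex{0,0,3,2,2} = 1
G(20) = mex{0,0,0,3,2} = 1
G(21) = mex{1,0,0,0,3} = 2
G(22) = mex{1,0,0,0,0} = 2
G(23) = mex{1,1,0,0,0} = 2
G_A(23) = 2.
Pile B, S = {2, 4, 5, 6, 7}:
n :  0  1  2  3  4  5  6  7  8  9 10 11 12 13 14 15 16 17 18 19 20 21 22 23 24 25 26
G :  0  0  1  1  2  2  3  3  4  0  0  1  1  2  2  3  3  4  0  0  1  1  2  2  3  3  4
G_B(26) = 4.
Combined Grundy value = 2 ⊕ 4 = 6.

6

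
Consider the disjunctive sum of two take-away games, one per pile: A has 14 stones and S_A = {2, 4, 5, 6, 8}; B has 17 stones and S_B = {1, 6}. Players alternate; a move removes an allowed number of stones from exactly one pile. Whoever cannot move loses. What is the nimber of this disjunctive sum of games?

Pile A, S = {2, 4, 5, 6, 8}:
G(0) = 0
G(1) = mex{} = 0
G(2) = mex{0} = 1
G(3) = mex{0} = 1
G(4) = mex{1,0} = 2
G(5) = mex{1,0,0} = 2
G(6) = mex{2,1,0,0} = 3
G(7) = mex{2,1,1,0} = 3
G(8) = mex{3,2,1,1,0} = 4
G(9) = mex{3,2,2,1,0} = 4
G(10) = mex{4,3,2,2,1} = 0
G(11) = mex{4,3,3,2,1} = 0
G(12) = mex{0,4,3,3,2} = 1
G(13) = mex{0,4,4,3,2} = 1
G(14) = mex{1,0,4,4,3} = 2
G_A(14) = 2.
Pile B, S = {1, 6}:
G(0) = 0
G(1) = mex{0} = 1
G(2) = mex{1} = 0
G(3) = mex{0} = 1
G(4) = mex{1} = 0
G(5) = mex{0} = 1
G(6) = mex{1,0} = 2
G(7) = mex{2,1} = 0
G(8) = mex{0,0} = 1
G(9) = mex{1,1} = 0
G(10) = mex{0,0} = 1
G(11) = mex{1,1} = 0
G(12) = mex{0,2} = 1
G(13) = mex{1,0} = 2
G(14) = mex{2,1} = 0
G(15) = mex{0,0} = 1
G(16) = mex{1,1} = 0
G(17) = mex{0,0} = 1
G_B(17) = 1.
Combined Grundy value = 2 ⊕ 1 = 3.

3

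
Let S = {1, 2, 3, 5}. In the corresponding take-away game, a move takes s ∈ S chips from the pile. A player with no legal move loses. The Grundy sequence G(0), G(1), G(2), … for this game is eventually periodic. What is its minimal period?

4

n :  0  1  2  3  4  5  6  7  8  9 10 11 12 13 14
G :  0  1  2  3  0  1  2  3  0  1  2  3  0  1  2
G(n+4) = G(n) holds for n = 0,…,4 (a full window of length max(S) = 5), so the sequence is purely periodic with period 4.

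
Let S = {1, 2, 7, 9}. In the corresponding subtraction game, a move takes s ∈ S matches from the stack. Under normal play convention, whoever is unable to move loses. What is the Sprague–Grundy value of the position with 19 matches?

n :  0  1  2  3  4  5  6  7  8  9 10 11 12 13 14 15 16 17 18 19
G :  0  1  2  0  1  2  0  1  2  3  4  0  1  2  0  1  2  0  1  2

2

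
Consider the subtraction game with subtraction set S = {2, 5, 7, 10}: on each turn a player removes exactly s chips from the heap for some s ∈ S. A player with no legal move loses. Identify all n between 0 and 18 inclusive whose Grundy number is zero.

n :  0  1  2  3  4  5  6  7  8  9 10 11 12 13 14 15 16 17 18
G :  0  0  1  1  0  2  1  3  2  2  3  3  0  0  1  1  0  2  1
P-positions are exactly the n with G(n) = 0.

0, 1, 4, 12, 13, 16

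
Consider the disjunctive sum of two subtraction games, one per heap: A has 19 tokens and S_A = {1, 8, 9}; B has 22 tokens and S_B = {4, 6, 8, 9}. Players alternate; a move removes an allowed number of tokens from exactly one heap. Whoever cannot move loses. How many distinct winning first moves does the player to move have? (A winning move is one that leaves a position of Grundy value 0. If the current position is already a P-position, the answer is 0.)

Heap A, S = {1, 8, 9}:
G(0) = 0
G(1) = mex{0} = 1
G(2) = mex{1} = 0
G(3) = mex{0} = 1
G(4) = mex{1} = 0
G(5) = mex{0} = 1
G(6) = mex{1} = 0
G(7) = mex{0} = 1
G(8) = mex{1,0} = 2
G(9) = mex{2,1,0} = 3
G(10) = mex{3,0,1} = 2
G(11) = mex{2,1,0} = 3
G(12) = mex{3,0,1} = 2
G(13) = mex{2,1,0} = 3
G(14) = mex{3,0,1} = 2
G(15) = mex{2,1,0} = 3
G(16) = mex{3,2,1} = 0
G(17) = mex{0,3,2} = 1
G(18) = mex{1,2,3} = 0
G(19) = mex{0,3,2} = 1
G_A(19) = 1.
Heap B, S = {4, 6, 8, 9}:
n :  0  1  2  3  4  5  6  7  8  9 10 11 12 13 14 15 16 17 18 19 20 21 22
G :  0  0  0  0  1  1  1  1  2  2  2  2  3  0  0  0  0  1  1  1  1  2  2
G_B(22) = 2.
Combined Grundy value = 1 ⊕ 2 = 3.
A winning move leaves total XOR = 0, i.e. changes one component's Grundy value g to g ⊕ X where X is the current total.
Heap A: need g' = 1⊕3 = 2. Options: 19−1→G=0, 19−8→G=3, 19−9→G=2. Hits: 1.
Heap B: need g' = 2⊕3 = 1. Options: 22−4→G=1, 22−6→G=0, 22−8→G=0, 22−9→G=0. Hits: 1.

2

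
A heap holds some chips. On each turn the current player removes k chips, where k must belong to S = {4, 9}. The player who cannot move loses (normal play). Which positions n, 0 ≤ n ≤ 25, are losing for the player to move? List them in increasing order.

0, 1, 2, 3, 8, 13, 14, 15, 16, 21

n :  0  1  2  3  4  5  6  7  8  9 10 11 12 13 14 15 16 17 18 19 20 21 22 23 24 25
G :  0  0  0  0  1  1  1  1  0  2  2  2  1  0  0  0  0  1  1  1  1  0  2  2  2  1
P-positions are exactly the n with G(n) = 0.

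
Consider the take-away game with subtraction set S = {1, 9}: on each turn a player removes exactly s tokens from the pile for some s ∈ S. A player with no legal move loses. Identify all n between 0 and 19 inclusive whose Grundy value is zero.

0, 2, 4, 6, 8, 10, 12, 14, 16, 18

G(0) = 0
G(1) = mex{0} = 1
G(2) = mex{1} = 0
G(3) = mex{0} = 1
G(4) = mex{1} = 0
G(5) = mex{0} = 1
G(6) = mex{1} = 0
G(7) = mex{0} = 1
G(8) = mex{1} = 0
G(9) = mex{0,0} = 1
G(10) = mex{1,1} = 0
G(11) = mex{0,0} = 1
G(12) = mex{1,1} = 0
G(13) = mex{0,0} = 1
G(14) = mex{1,1} = 0
G(15) = mex{0,0} = 1
G(16) = mex{1,1} = 0
G(17) = mex{0,0} = 1
G(18) = mex{1,1} = 0
G(19) = mex{0,0} = 1
P-positions are exactly the n with G(n) = 0.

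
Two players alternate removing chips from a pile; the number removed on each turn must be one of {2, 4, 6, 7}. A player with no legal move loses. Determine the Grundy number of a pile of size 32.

G(0) = 0
G(1) = mex{} = 0
G(2) = mex{0} = 1
G(3) = mex{0} = 1
G(4) = mex{1,0} = 2
G(5) = mex{1,0} = 2
G(6) = mex{2,1,0} = 3
G(7) = mex{2,1,0,0} = 3
G(8) = mex{3,2,1,0} = 4
G(9) = mex{3,2,1,1} = 0
G(10) = mex{4,3,2,1} = 0
G(11) = mex{0,3,2,2} = 1
G(12) = mex{0,4,3,2} = 1
G(13) = mex{1,0,3,3} = 2
G(14) = mex{1,0,4,3} = 2
G(15) = mex{2,1,0,4} = 3
G(16) = mex{2,1,0,0} = 3
G(17) = mex{3,2,1,0} = 4
G(18) = mex{3,2,1,1} = 0
G(19) = mex{4,3,2,1} = 0
G(20) = mex{0,3,2,2} = 1
G(21) = mex{0,4,3,2} = 1
G(22) = mex{1,0,3,3} = 2
G(23) = mex{1,0,4,3} = 2
G(24) = mex{2,1,0,4} = 3
G(25) = mex{2,1,0,0} = 3
G(26) = mex{3,2,1,0} = 4
G(27) = mex{3,2,1,1} = 0
G(28) = mex{4,3,2,1} = 0
G(29) = mex{0,3,2,2} = 1
G(30) = mex{0,4,3,2} = 1
G(31) = mex{1,0,3,3} = 2
G(32) = mex{1,0,4,3} = 2

2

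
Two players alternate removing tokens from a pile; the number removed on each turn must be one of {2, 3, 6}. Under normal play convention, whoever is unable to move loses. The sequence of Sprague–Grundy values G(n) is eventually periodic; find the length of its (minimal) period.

9

n :  0  1  2  3  4  5  6  7  8  9 10 11 12 13 14 15 16 17 18 19
G :  0  0  1  1  2  0  3  1  2  0  0  1  1  2  0  3  1  2  0  0
G(n+9) = G(n) holds for n = 0,…,5 (a full window of length max(S) = 6), so the sequence is purely periodic with period 9.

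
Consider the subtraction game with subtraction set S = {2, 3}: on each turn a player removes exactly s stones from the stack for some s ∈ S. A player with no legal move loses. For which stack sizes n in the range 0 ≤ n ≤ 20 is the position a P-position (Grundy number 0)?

n :  0  1  2  3  4  5  6  7  8  9 10 11 12 13 14 15 16 17 18 19 20
G :  0  0  1  1  2  0  0  1  1  2  0  0  1  1  2  0  0  1  1  2  0
P-positions are exactly the n with G(n) = 0.

0, 1, 5, 6, 10, 11, 15, 16, 20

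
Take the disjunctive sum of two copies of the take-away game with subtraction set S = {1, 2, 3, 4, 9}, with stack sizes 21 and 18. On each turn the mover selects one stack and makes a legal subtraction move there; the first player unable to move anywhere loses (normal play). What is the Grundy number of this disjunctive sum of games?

2

All stacks use S = {1, 2, 3, 4, 9}:
n :  0  1  2  3  4  5  6  7  8  9 10 11 12 13 14 15 16 17 18 19 20 21
G :  0  1  2  3  4  0  1  2  3  4  0  1  2  3  4  0  1  2  3  4  0  1
Stack A: G(21) = 1.
Stack B: G(18) = 3.
Combined Grundy value = 1 ⊕ 3 = 2.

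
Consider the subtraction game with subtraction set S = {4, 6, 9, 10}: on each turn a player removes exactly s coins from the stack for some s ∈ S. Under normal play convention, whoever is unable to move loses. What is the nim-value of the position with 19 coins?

G(0) = 0
G(1) = mex{} = 0
G(2) = mex{} = 0
G(3) = mex{} = 0
G(4) = mex{0} = 1
G(5) = mex{0} = 1
G(6) = mex{0,0} = 1
G(7) = mex{0,0} = 1
G(8) = mex{1,0} = 2
G(9) = mex{1,0,0} = 2
G(10) = mex{1,1,0,0} = 2
G(11) = mex{1,1,0,0} = 2
G(12) = mex{2,1,0,0} = 3
G(13) = mex{2,1,1,0} = 3
G(14) = mex{2,2,1,1} = 0
G(15) = mex{2,2,1,1} = 0
G(16) = mex{3,2,1,1} = 0
G(17) = mex{3,2,2,1} = 0
G(18) = mex{0,3,2,2} = 1
G(19) = mex{0,3,2,2} = 1

1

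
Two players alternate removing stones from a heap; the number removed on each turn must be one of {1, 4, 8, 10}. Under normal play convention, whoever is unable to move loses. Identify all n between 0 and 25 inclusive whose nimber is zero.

n :  0  1  2  3  4  5  6  7  8  9 10 11 12 13 14 15 16 17 18 19 20 21 22 23 24 25
G :  0  1  0  1  2  0  1  0  1  2  3  2  3  4  0  1  0  1  2  0  1  0  1  2  3  2
P-positions are exactly the n with G(n) = 0.

0, 2, 5, 7, 14, 16, 19, 21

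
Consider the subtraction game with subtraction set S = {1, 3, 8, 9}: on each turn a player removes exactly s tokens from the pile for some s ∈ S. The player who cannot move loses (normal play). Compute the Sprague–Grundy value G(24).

G(0) = 0
G(1) = mex{0} = 1
G(2) = mex{1} = 0
G(3) = mex{0,0} = 1
G(4) = mex{1,1} = 0
G(5) = mex{0,0} = 1
G(6) = mex{1,1} = 0
G(7) = mex{0,0} = 1
G(8) = mex{1,1,0} = 2
G(9) = mex{2,0,1,0} = 3
G(10) = mex{3,1,0,1} = 2
G(11) = mex{2,2,1,0} = 3
G(12) = mex{3,3,0,1} = 2
G(13) = mex{2,2,1,0} = 3
G(14) = mex{3,3,0,1} = 2
G(15) = mex{2,2,1,0} = 3
G(16) = mex{3,3,2,1} = 0
G(17) = mex{0,2,3,2} = 1
G(18) = mex{1,3,2,3} = 0
G(19) = mex{0,0,3,2} = 1
G(20) = mex{1,1,2,3} = 0
G(21) = mex{0,0,3,2} = 1
G(22) = mex{1,1,2,3} = 0
G(23) = mex{0,0,3,2} = 1
G(24) = mex{1,1,0,3} = 2

2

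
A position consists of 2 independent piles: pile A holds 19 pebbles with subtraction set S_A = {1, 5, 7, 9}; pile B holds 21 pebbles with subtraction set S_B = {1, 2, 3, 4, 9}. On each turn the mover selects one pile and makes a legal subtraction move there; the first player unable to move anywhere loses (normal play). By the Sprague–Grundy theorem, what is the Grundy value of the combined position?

0

Pile A, S = {1, 5, 7, 9}:
n :  0  1  2  3  4  5  6  7  8  9 10 11 12 13 14 15 16 17 18 19
G :  0  1  0  1  0  1  0  1  0  1  0  1  0  1  0  1  0  1  0  1
G_A(19) = 1.
Pile B, S = {1, 2, 3, 4, 9}:
n :  0  1  2  3  4  5  6  7  8  9 10 11 12 13 14 15 16 17 18 19 20 21
G :  0  1  2  3  4  0  1  2  3  4  0  1  2  3  4  0  1  2  3  4  0  1
G_B(21) = 1.
Combined Grundy value = 1 ⊕ 1 = 0.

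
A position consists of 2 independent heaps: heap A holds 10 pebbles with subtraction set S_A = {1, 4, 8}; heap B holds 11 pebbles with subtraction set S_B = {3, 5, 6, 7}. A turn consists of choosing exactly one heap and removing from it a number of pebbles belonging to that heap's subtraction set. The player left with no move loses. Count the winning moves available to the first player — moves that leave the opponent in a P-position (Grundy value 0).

Heap A, S = {1, 4, 8}:
G(0) = 0
G(1) = mex{0} = 1
G(2) = mex{1} = 0
G(3) = mex{0} = 1
G(4) = mex{1,0} = 2
G(5) = mex{2,1} = 0
G(6) = mex{0,0} = 1
G(7) = mex{1,1} = 0
G(8) = mex{0,2,0} = 1
G(9) = mex{1,0,1} = 2
G(10) = mex{2,1,0} = 3
G_A(10) = 3.
Heap B, S = {3, 5, 6, 7}:
n :  0  1  2  3  4  5  6  7  8  9 10 11
G :  0  0  0  1  1  1  2  2  2  3  0  0
G_B(11) = 0.
Combined Grundy value = 3 ⊕ 0 = 3.
A winning move leaves total XOR = 0, i.e. changes one component's Grundy value g to g ⊕ X where X is the current total.
Heap A: need g' = 3⊕3 = 0. Options: 10−1→G=2, 10−4→G=1, 10−8→G=0. Hits: 1.
Heap B: need g' = 0⊕3 = 3. Options: 11−3→G=2, 11−5→G=2, 11−6→G=1, 11−7→G=1. Hits: 0.

1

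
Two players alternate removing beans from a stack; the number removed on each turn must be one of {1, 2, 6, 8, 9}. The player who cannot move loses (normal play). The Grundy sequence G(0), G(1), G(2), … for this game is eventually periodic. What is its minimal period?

n :  0  1  2  3  4  5  6  7  8  9 10 11 12 13 14 15 16 17
G :  0  1  2  0  1  2  3  0  1  2  0  1  2  3  0  1  2  0
G(n+7) = G(n) holds for n = 0,…,8 (a full window of length max(S) = 9), so the sequence is purely periodic with period 7.

7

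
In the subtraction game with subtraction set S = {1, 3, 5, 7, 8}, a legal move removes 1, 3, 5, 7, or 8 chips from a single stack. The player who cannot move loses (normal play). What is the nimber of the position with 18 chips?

1

n :  0  1  2  3  4  5  6  7  8  9 10 11 12 13 14 15 16 17 18
G :  0  1  0  1  0  1  0  1  2  3  2  3  2  3  2  0  1  0  1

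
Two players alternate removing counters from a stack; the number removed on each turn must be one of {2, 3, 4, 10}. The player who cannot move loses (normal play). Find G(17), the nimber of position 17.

G(0) = 0
G(1) = mex{} = 0
G(2) = mex{0} = 1
G(3) = mex{0,0} = 1
G(4) = mex{1,0,0} = 2
G(5) = mex{1,1,0} = 2
G(6) = mex{2,1,1} = 0
G(7) = mex{2,2,1} = 0
G(8) = mex{0,2,2} = 1
G(9) = mex{0,0,2} = 1
G(10) = mex{1,0,0,0} = 2
G(11) = mex{1,1,0,0} = 2
G(12) = mex{2,1,1,1} = 0
G(13) = mex{2,2,1,1} = 0
G(14) = mex{0,2,2,2} = 1
G(15) = mex{0,0,2,2} = 1
G(16) = mex{1,0,0,0} = 2
G(17) = mex{1,1,0,0} = 2

2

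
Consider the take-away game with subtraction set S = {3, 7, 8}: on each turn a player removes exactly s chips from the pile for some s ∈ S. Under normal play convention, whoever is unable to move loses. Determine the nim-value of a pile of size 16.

n :  0  1  2  3  4  5  6  7  8  9 10 11 12 13 14 15 16
G :  0  0  0  1  1  1  0  2  2  1  3  0  0  2  1  1  0

0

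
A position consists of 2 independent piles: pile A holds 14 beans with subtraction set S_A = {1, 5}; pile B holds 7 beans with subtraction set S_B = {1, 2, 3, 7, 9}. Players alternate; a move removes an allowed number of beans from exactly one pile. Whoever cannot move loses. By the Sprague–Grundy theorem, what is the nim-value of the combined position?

Pile A, S = {1, 5}:
G(0) = 0
G(1) = mex{0} = 1
G(2) = mex{1} = 0
G(3) = mex{0} = 1
G(4) = mex{1} = 0
G(5) = mex{0,0} = 1
G(6) = mex{1,1} = 0
G(7) = mex{0,0} = 1
G(8) = mex{1,1} = 0
G(9) = mex{0,0} = 1
G(10) = mex{1,1} = 0
G(11) = mex{0,0} = 1
G(12) = mex{1,1} = 0
G(13) = mex{0,0} = 1
G(14) = mex{1,1} = 0
G_A(14) = 0.
Pile B, S = {1, 2, 3, 7, 9}:
G(0) = 0
G(1) = mex{0} = 1
G(2) = mex{1,0} = 2
G(3) = mex{2,1,0} = 3
G(4) = mex{3,2,1} = 0
G(5) = mex{0,3,2} = 1
G(6) = mex{1,0,3} = 2
G(7) = mex{2,1,0,0} = 3
G_B(7) = 3.
Combined Grundy value = 0 ⊕ 3 = 3.

3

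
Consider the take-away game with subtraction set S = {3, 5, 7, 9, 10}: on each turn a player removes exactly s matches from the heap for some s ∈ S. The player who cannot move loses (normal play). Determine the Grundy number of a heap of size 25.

G(0) = 0
G(1) = mex{} = 0
G(2) = mex{} = 0
G(3) = mex{0} = 1
G(4) = mex{0} = 1
G(5) = mex{0,0} = 1
G(6) = mex{1,0} = 2
G(7) = mex{1,0,0} = 2
G(8) = mex{1,1,0} = 2
G(9) = mex{2,1,0,0} = 3
G(10) = mex{2,1,1,0,0} = 3
G(11) = mex{2,2,1,0,0} = 3
G(12) = mex{3,2,1,1,0} = 4
G(13) = mex{3,2,2,1,1} = 0
G(14) = mex{3,3,2,1,1} = 0
G(15) = mex{4,3,2,2,1} = 0
G(16) = mex{0,3,3,2,2} = 1
G(17) = mex{0,4,3,2,2} = 1
G(18) = mex{0,0,3,3,2} = 1
G(19) = mex{1,0,4,3,3} = 2
G(20) = mex{1,0,0,3,3} = 2
G(21) = mex{1,1,0,4,3} = 2
G(22) = mex{2,1,0,0,4} = 3
G(23) = mex{2,1,1,0,0} = 3
G(24) = mex{2,2,1,0,0} = 3
G(25) = mex{3,2,1,1,0} = 4

4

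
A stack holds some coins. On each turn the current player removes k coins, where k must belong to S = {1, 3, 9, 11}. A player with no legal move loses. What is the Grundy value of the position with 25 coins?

G(0) = 0
G(1) = mex{0} = 1
G(2) = mex{1} = 0
G(3) = mex{0,0} = 1
G(4) = mex{1,1} = 0
G(5) = mex{0,0} = 1
G(6) = mex{1,1} = 0
G(7) = mex{0,0} = 1
G(8) = mex{1,1} = 0
G(9) = mex{0,0,0} = 1
G(10) = mex{1,1,1} = 0
G(11) = mex{0,0,0,0} = 1
G(12) = mex{1,1,1,1} = 0
G(13) = mex{0,0,0,0} = 1
G(14) = mex{1,1,1,1} = 0
G(15) = mex{0,0,0,0} = 1
G(16) = mex{1,1,1,1} = 0
G(17) = mex{0,0,0,0} = 1
G(18) = mex{1,1,1,1} = 0
G(19) = mex{0,0,0,0} = 1
G(20) = mex{1,1,1,1} = 0
G(21) = mex{0,0,0,0} = 1
G(22) = mex{1,1,1,1} = 0
G(23) = mex{0,0,0,0} = 1
G(24) = mex{1,1,1,1} = 0
G(25) = mex{0,0,0,0} = 1

1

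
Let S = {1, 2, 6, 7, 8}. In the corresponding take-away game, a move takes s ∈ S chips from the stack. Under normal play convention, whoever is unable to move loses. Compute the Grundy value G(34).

4

G(0) = 0
G(1) = mex{0} = 1
G(2) = mex{1,0} = 2
G(3) = mex{2,1} = 0
G(4) = mex{0,2} = 1
G(5) = mex{1,0} = 2
G(6) = mex{2,1,0} = 3
G(7) = mex{3,2,1,0} = 4
G(8) = mex{4,3,2,1,0} = 5
G(9) = mex{5,4,0,2,1} = 3
G(10) = mex{3,5,1,0,2} = 4
G(11) = mex{4,3,2,1,0} = 5
G(12) = mex{5,4,3,2,1} = 0
G(13) = mex{0,5,4,3,2} = 1
G(14) = mex{1,0,5,4,3} = 2
G(15) = mex{2,1,3,5,4} = 0
G(16) = mex{0,2,4,3,5} = 1
G(17) = mex{1,0,5,4,3} = 2
G(18) = mex{2,1,0,5,4} = 3
G(19) = mex{3,2,1,0,5} = 4
G(20) = mex{4,3,2,1,0} = 5
G(21) = mex{5,4,0,2,1} = 3
G(22) = mex{3,5,1,0,2} = 4
G(23) = mex{4,3,2,1,0} = 5
G(24) = mex{5,4,3,2,1} = 0
G(25) = mex{0,5,4,3,2} = 1
G(26) = mex{1,0,5,4,3} = 2
G(27) = mex{2,1,3,5,4} = 0
G(28) = mex{0,2,4,3,5} = 1
G(29) = mex{1,0,5,4,3} = 2
G(30) = mex{2,1,0,5,4} = 3
G(31) = mex{3,2,1,0,5} = 4
G(32) = mex{4,3,2,1,0} = 5
G(33) = mex{5,4,0,2,1} = 3
G(34) = mex{3,5,1,0,2} = 4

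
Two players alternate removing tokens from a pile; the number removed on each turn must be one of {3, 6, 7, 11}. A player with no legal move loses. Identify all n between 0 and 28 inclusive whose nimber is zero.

n :  0  1  2  3  4  5  6  7  8  9 10 11 12 13 14 15 16 17 18 19 20 21 22 23 24 25 26 27 28
G :  0  0  0  1  1  1  2  2  2  3  0  3  4  1  0  0  2  1  1  0  2  2  1  0  0  2  1  1  0
P-positions are exactly the n with G(n) = 0.

0, 1, 2, 10, 14, 15, 19, 23, 24, 28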